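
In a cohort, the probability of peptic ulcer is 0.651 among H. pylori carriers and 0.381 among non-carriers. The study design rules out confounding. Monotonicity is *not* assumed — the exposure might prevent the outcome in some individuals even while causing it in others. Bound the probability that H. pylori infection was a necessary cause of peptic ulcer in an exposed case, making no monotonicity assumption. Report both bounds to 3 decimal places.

Let p₁ = 0.651, p₀ = 0.381.
Under exogeneity alone the bounds on PN are max{0,(p₁−p₀)/p₁} ≤ PN ≤ min{1,(1−p₀)/p₁}.
  lower = (p₁ − p₀)/p₁ = 0.27 / 0.651 ≈ 0.4147
  upper = min{1, (1 − p₀)/p₁} = 0.619 / 0.651 ≈ 0.9508

0.415 ≤ PN ≤ 0.951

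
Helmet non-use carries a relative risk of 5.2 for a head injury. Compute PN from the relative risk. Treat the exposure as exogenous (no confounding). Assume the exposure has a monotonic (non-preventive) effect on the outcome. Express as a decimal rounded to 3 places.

PN ≈ 0.808

Under exogeneity and monotonicity, PN = (RR − 1) / RR = 1 − 1/RR.
PN = (5.2 − 1) / 5.2 = 4.2 / 5.2 ≈ 0.8077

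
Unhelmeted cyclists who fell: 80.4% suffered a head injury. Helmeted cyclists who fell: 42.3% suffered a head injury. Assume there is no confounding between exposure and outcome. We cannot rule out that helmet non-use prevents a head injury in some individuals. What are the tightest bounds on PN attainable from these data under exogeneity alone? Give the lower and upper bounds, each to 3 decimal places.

0.474 ≤ PN ≤ 0.718

p₁ = 0.804, p₀ = 0.423.
Under exogeneity alone the bounds on PN are max{0,(p₁−p₀)/p₁} ≤ PN ≤ min{1,(1−p₀)/p₁}.
  lower = (p₁ − p₀)/p₁ = 0.381 / 0.804 ≈ 0.4739
  upper = min{1, (1 − p₀)/p₁} = 0.577 / 0.804 ≈ 0.7177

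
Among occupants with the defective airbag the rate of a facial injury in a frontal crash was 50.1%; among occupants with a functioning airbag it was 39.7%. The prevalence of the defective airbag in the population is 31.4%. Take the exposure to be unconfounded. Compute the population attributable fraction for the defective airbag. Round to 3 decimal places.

PAF ≈ 0.076

p₁ = 0.501, p₀ = 0.397.
Overall risk P(Y=1) = π·p₁ + (1−π)·p₀ = 0.314×0.501 + 0.686×0.397 = 0.42966.
Under exogeneity, PAF = [P(Y=1) − p₀] / P(Y=1).
PAF = (0.42966 − 0.397) / 0.42966 ≈ 0.0760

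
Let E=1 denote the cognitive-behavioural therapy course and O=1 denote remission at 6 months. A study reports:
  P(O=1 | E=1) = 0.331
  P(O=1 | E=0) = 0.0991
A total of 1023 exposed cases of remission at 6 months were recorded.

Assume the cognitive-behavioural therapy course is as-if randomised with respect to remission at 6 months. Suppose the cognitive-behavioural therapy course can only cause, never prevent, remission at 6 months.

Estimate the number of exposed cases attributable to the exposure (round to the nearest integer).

Let p₁ = 0.331, p₀ = 0.0991.
PN = (p₁ − p₀)/p₁ = (0.331 − 0.0991) / 0.331 ≈ 0.70060.
Attributable cases ≈ PN × (exposed cases) = 0.70060 × 1023 ≈ 716.72.

about 717 cases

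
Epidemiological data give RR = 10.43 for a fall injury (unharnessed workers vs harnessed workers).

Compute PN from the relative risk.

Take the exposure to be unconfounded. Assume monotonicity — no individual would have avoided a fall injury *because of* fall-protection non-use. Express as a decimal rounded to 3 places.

PN ≈ 0.904

Under exogeneity and monotonicity, PN = (RR − 1) / RR = 1 − 1/RR.
PN = (10.43 − 1) / 10.43 = 9.43 / 10.43 ≈ 0.9041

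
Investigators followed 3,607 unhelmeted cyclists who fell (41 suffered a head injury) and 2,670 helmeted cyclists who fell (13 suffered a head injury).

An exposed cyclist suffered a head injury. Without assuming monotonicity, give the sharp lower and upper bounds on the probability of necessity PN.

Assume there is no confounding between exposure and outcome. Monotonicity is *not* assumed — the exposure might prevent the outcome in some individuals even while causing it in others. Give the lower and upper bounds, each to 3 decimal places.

p₁ = P(outcome | exposed) = 41/3607 = 0.011367
p₀ = P(outcome | unexposed) = 13/2670 = 0.0048689
Under exogeneity alone the bounds on PN are max{0,(p₁−p₀)/p₁} ≤ PN ≤ min{1,(1−p₀)/p₁}.
  lower = (p₁ − p₀)/p₁ = 0.0064979 / 0.011367 ≈ 0.5717
  upper = min{1, (1 − p₀)/p₁} = 0.99513 / 0.011367 ≈ 87.5473 → capped at 1

0.572 ≤ PN ≤ 1.000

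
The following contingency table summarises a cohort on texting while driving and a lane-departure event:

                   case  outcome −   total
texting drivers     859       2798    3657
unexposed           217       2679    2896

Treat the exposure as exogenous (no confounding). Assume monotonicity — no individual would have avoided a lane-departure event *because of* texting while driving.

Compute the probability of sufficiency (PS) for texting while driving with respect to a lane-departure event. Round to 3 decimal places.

p₁ = P(outcome | exposed) = 859/3657 = 0.23489
p₀ = P(outcome | unexposed) = 217/2896 = 0.074931
Under exogeneity and monotonicity, PS = (p₁ − p₀) / (1 − p₀).
PS = (0.23489 − 0.074931) / (1 − 0.074931) = 0.15996 / 0.92507 ≈ 0.1729

PS ≈ 0.173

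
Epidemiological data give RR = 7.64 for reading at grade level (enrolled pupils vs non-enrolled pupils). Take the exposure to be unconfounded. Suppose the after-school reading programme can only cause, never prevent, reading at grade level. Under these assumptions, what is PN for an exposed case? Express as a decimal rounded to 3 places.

PN ≈ 0.869

Under exogeneity and monotonicity, PN = (RR − 1) / RR = 1 − 1/RR.
PN = (7.64 − 1) / 7.64 = 6.64 / 7.64 ≈ 0.8691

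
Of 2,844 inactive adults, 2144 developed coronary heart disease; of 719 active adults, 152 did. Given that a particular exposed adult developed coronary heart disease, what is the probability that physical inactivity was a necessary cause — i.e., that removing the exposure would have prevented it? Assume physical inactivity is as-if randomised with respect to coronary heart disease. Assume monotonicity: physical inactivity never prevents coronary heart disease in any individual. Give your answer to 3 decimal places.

p₁ = P(outcome | exposed) = 2144/2844 = 0.75387
p₀ = P(outcome | unexposed) = 152/719 = 0.2114
Under exogeneity and monotonicity, PN = (p₁ − p₀) / p₁.
PN = (0.75387 − 0.2114) / 0.75387 = 0.54246 / 0.75387 ≈ 0.7196

PN ≈ 0.720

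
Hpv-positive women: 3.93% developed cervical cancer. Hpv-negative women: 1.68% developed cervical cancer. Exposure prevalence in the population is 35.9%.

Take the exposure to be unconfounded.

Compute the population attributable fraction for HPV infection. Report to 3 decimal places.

p₁ = 0.0393, p₀ = 0.0168.
Overall risk P(Y=1) = π·p₁ + (1−π)·p₀ = 0.359×0.0393 + 0.641×0.0168 = 0.024878.
Under exogeneity, PAF = [P(Y=1) − p₀] / P(Y=1).
PAF = (0.024878 − 0.0168) / 0.024878 ≈ 0.3247

PAF ≈ 0.325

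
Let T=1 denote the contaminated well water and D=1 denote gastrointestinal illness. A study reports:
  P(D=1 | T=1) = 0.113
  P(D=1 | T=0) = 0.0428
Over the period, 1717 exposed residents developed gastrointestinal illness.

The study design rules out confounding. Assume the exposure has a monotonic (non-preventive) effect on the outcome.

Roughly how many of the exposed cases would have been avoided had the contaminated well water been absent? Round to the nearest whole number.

about 1067 cases

Let p₁ = 0.113, p₀ = 0.0428.
PN = (p₁ − p₀)/p₁ = (0.113 − 0.0428) / 0.113 ≈ 0.62124.
Attributable cases ≈ PN × (exposed cases) = 0.62124 × 1717 ≈ 1066.67.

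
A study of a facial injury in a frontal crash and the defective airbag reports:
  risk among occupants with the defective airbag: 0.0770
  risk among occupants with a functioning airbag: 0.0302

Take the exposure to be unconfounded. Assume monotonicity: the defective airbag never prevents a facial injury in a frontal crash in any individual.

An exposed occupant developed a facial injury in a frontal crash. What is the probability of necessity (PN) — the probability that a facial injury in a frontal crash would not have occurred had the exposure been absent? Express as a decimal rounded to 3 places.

Let p₁ = 0.077, p₀ = 0.0302.
Under exogeneity and monotonicity, PN = (p₁ − p₀) / p₁.
PN = (0.077 − 0.0302) / 0.077 = 0.0468 / 0.077 ≈ 0.6078

PN ≈ 0.608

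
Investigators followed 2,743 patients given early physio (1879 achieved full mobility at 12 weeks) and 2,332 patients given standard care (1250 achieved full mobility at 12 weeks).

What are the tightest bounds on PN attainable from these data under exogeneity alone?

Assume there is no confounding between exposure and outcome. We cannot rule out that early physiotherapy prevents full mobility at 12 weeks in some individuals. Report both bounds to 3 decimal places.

p₁ = P(outcome | exposed) = 1879/2743 = 0.68502
p₀ = P(outcome | unexposed) = 1250/2332 = 0.53602
Under exogeneity alone the bounds on PN are max{0,(p₁−p₀)/p₁} ≤ PN ≤ min{1,(1−p₀)/p₁}.
  lower = (p₁ − p₀)/p₁ = 0.149 / 0.68502 ≈ 0.2175
  upper = min{1, (1 − p₀)/p₁} = 0.46398 / 0.68502 ≈ 0.6773

0.218 ≤ PN ≤ 0.677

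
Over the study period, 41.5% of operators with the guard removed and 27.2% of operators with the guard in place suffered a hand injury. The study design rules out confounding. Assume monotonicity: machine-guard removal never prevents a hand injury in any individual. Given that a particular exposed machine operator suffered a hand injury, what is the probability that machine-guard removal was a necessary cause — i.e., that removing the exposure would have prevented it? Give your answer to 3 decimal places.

p₁ = 0.415, p₀ = 0.272.
Under exogeneity and monotonicity, PN = (p₁ − p₀) / p₁.
PN = (0.415 − 0.272) / 0.415 = 0.143 / 0.415 ≈ 0.3446

PN ≈ 0.345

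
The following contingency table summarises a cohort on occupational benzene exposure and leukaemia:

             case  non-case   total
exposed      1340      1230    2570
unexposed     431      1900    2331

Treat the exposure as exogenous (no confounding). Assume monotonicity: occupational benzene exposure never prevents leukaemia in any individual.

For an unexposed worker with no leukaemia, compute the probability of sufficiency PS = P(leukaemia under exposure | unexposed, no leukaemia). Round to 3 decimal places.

p₁ = P(outcome | exposed) = 1340/2570 = 0.5214
p₀ = P(outcome | unexposed) = 431/2331 = 0.1849
Under exogeneity and monotonicity, PS = (p₁ − p₀)/(1 − p₀).
PS = (0.5214 − 0.1849) / 0.8151 ≈ 0.4128

PS ≈ 0.413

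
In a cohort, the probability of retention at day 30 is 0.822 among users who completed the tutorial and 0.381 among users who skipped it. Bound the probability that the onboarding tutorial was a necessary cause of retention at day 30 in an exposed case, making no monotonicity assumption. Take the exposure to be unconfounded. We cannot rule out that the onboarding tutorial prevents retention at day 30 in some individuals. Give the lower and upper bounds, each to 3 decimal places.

Let p₁ = 0.822, p₀ = 0.381.
Under exogeneity alone the bounds on PN are max{0,(p₁−p₀)/p₁} ≤ PN ≤ min{1,(1−p₀)/p₁}.
  lower = (p₁ − p₀)/p₁ = 0.441 / 0.822 ≈ 0.5365
  upper = min{1, (1 − p₀)/p₁} = 0.619 / 0.822 ≈ 0.7530

0.536 ≤ PN ≤ 0.753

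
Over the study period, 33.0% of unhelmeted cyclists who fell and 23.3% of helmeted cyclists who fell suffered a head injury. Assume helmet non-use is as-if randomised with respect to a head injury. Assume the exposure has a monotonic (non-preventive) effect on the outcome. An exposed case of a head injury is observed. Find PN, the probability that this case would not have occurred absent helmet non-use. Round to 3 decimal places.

p₁ = 0.33, p₀ = 0.233.
Under exogeneity and monotonicity, PN = (p₁ − p₀) / p₁.
PN = (0.33 − 0.233) / 0.33 = 0.097 / 0.33 ≈ 0.2939

PN ≈ 0.294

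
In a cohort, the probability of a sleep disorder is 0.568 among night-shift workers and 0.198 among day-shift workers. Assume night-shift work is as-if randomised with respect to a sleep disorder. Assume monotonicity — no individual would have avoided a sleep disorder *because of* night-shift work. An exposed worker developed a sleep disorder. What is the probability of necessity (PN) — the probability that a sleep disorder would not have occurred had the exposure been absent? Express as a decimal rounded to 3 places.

Let p₁ = 0.568, p₀ = 0.198.
Under exogeneity and monotonicity, PN = (p₁ − p₀) / p₁.
PN = (0.568 − 0.198) / 0.568 = 0.37 / 0.568 ≈ 0.6514

PN ≈ 0.651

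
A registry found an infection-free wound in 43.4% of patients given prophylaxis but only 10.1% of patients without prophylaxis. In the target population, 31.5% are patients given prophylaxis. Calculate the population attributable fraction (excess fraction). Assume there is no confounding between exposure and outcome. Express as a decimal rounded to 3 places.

p₁ = 0.434, p₀ = 0.101.
Overall risk P(Y=1) = π·p₁ + (1−π)·p₀ = 0.315×0.434 + 0.685×0.101 = 0.20589.
Under exogeneity, PAF = [P(Y=1) − p₀] / P(Y=1).
PAF = (0.20589 − 0.101) / 0.20589 ≈ 0.5095

PAF ≈ 0.509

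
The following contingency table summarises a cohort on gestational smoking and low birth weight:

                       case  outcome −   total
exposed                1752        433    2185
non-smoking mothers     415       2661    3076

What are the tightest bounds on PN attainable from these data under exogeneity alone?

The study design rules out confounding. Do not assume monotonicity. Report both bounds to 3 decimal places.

p₁ = P(outcome | exposed) = 1752/2185 = 0.80183
p₀ = P(outcome | unexposed) = 415/3076 = 0.13492
Under exogeneity alone the bounds on PN are max{0,(p₁−p₀)/p₁} ≤ PN ≤ min{1,(1−p₀)/p₁}.
  lower = (p₁ − p₀)/p₁ = 0.66692 / 0.80183 ≈ 0.8317
  upper = min{1, (1 − p₀)/p₁} = 0.86508 / 0.80183 ≈ 1.0789 → capped at 1

0.832 ≤ PN ≤ 1.000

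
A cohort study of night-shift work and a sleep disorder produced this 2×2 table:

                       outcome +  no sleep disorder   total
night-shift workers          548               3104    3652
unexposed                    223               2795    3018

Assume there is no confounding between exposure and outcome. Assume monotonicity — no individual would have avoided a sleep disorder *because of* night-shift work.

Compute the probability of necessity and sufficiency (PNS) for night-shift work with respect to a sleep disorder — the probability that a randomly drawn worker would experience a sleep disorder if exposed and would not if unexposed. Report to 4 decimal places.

PNS ≈ 0.0762

p₁ = P(outcome | exposed) = 548/3652 = 0.15005
p₀ = P(outcome | unexposed) = 223/3018 = 0.07389
Under exogeneity and monotonicity, PNS = p₁ − p₀.
PNS = 0.15005 − 0.07389 = 0.076165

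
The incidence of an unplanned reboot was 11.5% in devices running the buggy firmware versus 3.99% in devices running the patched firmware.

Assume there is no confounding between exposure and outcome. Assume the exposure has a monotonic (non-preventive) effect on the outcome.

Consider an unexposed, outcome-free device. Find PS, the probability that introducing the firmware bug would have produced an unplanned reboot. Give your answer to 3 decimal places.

p₁ = 0.115, p₀ = 0.0399.
Under exogeneity and monotonicity, PS = (p₁ − p₀) / (1 − p₀).
PS = (0.115 − 0.0399) / (1 − 0.0399) = 0.0751 / 0.9601 ≈ 0.0782

PS ≈ 0.078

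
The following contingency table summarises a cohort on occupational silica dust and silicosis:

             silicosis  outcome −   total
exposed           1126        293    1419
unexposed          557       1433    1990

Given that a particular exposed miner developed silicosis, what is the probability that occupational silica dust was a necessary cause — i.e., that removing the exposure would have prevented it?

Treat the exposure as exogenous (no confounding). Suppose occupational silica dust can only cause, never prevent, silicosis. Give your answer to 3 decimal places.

p₁ = P(outcome | exposed) = 1126/1419 = 0.79352
p₀ = P(outcome | unexposed) = 557/1990 = 0.2799
Under exogeneity and monotonicity, PN = (p₁ − p₀)/p₁.
PN = (0.79352 − 0.2799) / 0.79352 ≈ 0.6473

PN ≈ 0.647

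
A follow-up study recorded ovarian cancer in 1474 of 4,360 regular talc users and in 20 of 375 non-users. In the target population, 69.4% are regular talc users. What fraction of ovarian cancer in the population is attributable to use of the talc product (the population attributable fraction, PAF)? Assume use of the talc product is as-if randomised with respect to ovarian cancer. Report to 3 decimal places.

p₁ = P(outcome | exposed) = 1474/4360 = 0.33807
p₀ = P(outcome | unexposed) = 20/375 = 0.053333
Overall risk P(Y=1) = π·p₁ + (1−π)·p₀ = 0.694×0.33807 + 0.306×0.053333 = 0.25094.
Under exogeneity, PAF = [P(Y=1) − p₀] / P(Y=1).
PAF = (0.25094 − 0.053333) / 0.25094 ≈ 0.7875

PAF ≈ 0.787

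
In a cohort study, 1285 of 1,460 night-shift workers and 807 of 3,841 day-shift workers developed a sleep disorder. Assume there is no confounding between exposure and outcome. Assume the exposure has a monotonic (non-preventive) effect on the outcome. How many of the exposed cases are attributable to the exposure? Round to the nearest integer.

p₁ = P(outcome | exposed) = 1285/1460 = 0.88014
p₀ = P(outcome | unexposed) = 807/3841 = 0.2101
PN = (p₁ − p₀)/p₁ = (0.88014 − 0.2101) / 0.88014 ≈ 0.76129.
Attributable cases ≈ PN × (exposed cases) = 0.76129 × 1285 ≈ 978.25.

about 978 cases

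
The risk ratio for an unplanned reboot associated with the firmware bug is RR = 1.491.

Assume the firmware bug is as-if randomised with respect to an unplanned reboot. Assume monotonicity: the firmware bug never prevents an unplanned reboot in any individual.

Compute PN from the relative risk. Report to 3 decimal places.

Under exogeneity and monotonicity, PN = (RR − 1) / RR = 1 − 1/RR.
PN = (1.491 − 1) / 1.491 = 0.491 / 1.491 ≈ 0.3293

PN ≈ 0.329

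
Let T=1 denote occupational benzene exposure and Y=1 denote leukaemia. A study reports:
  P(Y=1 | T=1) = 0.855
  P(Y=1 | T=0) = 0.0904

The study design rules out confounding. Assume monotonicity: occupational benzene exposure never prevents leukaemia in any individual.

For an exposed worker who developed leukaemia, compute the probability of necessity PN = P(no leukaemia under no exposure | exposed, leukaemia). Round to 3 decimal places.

PN ≈ 0.894

Let p₁ = 0.855, p₀ = 0.0904.
Under exogeneity and monotonicity, PN = (p₁ − p₀) / p₁.
PN = (0.855 − 0.0904) / 0.855 = 0.7646 / 0.855 ≈ 0.8943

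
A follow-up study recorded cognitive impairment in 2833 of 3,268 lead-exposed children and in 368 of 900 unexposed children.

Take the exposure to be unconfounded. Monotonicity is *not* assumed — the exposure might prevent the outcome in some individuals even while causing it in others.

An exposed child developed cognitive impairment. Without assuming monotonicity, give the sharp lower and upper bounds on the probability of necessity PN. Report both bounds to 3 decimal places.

0.528 ≤ PN ≤ 0.682

p₁ = P(outcome | exposed) = 2833/3268 = 0.86689
p₀ = P(outcome | unexposed) = 368/900 = 0.40889
Under exogeneity alone the bounds on PN are max{0,(p₁−p₀)/p₁} ≤ PN ≤ min{1,(1−p₀)/p₁}.
  lower = (p₁ − p₀)/p₁ = 0.458 / 0.86689 ≈ 0.5283
  upper = min{1, (1 − p₀)/p₁} = 0.59111 / 0.86689 ≈ 0.6819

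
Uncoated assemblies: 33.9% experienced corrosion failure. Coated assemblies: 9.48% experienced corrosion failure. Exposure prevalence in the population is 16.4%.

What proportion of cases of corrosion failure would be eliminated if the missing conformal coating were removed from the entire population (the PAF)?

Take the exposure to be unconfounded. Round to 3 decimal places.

p₁ = 0.339, p₀ = 0.0948.
Overall risk P(Y=1) = π·p₁ + (1−π)·p₀ = 0.164×0.339 + 0.836×0.0948 = 0.13485.
Under exogeneity, PAF = [P(Y=1) − p₀] / P(Y=1).
PAF = (0.13485 − 0.0948) / 0.13485 ≈ 0.2970

PAF ≈ 0.297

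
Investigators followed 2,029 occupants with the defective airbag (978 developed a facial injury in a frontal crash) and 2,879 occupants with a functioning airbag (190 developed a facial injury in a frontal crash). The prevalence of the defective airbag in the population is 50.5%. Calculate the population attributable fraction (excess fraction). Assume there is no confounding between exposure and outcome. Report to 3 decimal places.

p₁ = P(outcome | exposed) = 978/2029 = 0.48201
p₀ = P(outcome | unexposed) = 190/2879 = 0.065995
Overall risk P(Y=1) = π·p₁ + (1−π)·p₀ = 0.505×0.48201 + 0.495×0.065995 = 0.27608.
Under exogeneity, PAF = [P(Y=1) − p₀] / P(Y=1).
PAF = (0.27608 − 0.065995) / 0.27608 ≈ 0.7610

PAF ≈ 0.761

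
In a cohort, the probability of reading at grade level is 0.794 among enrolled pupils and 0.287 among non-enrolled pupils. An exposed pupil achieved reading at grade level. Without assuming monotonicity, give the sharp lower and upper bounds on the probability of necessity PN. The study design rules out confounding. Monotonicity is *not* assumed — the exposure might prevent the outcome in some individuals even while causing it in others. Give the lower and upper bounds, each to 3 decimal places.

0.639 ≤ PN ≤ 0.898

Let p₁ = 0.794, p₀ = 0.287.
Under exogeneity alone the bounds on PN are max{0,(p₁−p₀)/p₁} ≤ PN ≤ min{1,(1−p₀)/p₁}.
  lower = (p₁ − p₀)/p₁ = 0.507 / 0.794 ≈ 0.6385
  upper = min{1, (1 − p₀)/p₁} = 0.713 / 0.794 ≈ 0.8980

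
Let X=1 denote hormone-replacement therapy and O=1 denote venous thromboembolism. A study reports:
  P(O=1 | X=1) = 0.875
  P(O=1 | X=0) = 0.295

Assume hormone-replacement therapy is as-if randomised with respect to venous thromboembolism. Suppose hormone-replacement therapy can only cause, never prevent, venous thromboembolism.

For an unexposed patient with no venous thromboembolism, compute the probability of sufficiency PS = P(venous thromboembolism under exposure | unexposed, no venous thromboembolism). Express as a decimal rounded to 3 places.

PS ≈ 0.823

Let p₁ = 0.875, p₀ = 0.295.
Under exogeneity and monotonicity, PS = (p₁ − p₀) / (1 − p₀).
PS = (0.875 − 0.295) / (1 − 0.295) = 0.58 / 0.705 ≈ 0.8227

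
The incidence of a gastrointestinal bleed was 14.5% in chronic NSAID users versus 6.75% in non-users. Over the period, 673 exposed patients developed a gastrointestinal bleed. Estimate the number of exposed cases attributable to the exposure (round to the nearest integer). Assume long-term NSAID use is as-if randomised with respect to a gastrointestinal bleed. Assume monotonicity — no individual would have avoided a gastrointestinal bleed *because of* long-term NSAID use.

p₁ = 0.145, p₀ = 0.0675.
PN = (p₁ − p₀)/p₁ = (0.145 − 0.0675) / 0.145 ≈ 0.53448.
Attributable cases ≈ PN × (exposed cases) = 0.53448 × 673 ≈ 359.71.

about 360 cases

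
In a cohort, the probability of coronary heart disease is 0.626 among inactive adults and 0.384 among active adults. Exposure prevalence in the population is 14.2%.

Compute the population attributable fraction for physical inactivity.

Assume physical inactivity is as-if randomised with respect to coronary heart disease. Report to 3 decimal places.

PAF ≈ 0.082

Let p₁ = 0.626, p₀ = 0.384.
Overall risk P(Y=1) = π·p₁ + (1−π)·p₀ = 0.142×0.626 + 0.858×0.384 = 0.41836.
Under exogeneity, PAF = [P(Y=1) − p₀] / P(Y=1).
PAF = (0.41836 − 0.384) / 0.41836 ≈ 0.0821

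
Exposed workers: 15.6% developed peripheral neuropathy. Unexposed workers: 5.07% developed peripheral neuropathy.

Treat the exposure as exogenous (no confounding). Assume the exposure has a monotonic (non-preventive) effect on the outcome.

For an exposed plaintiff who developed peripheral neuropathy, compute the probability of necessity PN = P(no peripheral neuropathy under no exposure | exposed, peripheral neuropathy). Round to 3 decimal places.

p₁ = 0.156, p₀ = 0.0507.
Under exogeneity and monotonicity, PN = (p₁ − p₀) / p₁.
PN = (0.156 − 0.0507) / 0.156 = 0.1053 / 0.156 ≈ 0.6750

PN ≈ 0.675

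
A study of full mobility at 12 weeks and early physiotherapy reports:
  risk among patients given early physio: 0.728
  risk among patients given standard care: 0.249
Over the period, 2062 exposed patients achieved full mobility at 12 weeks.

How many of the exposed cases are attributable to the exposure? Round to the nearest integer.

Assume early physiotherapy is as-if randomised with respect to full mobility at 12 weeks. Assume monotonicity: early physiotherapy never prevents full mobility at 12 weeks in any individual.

about 1357 cases

Let p₁ = 0.728, p₀ = 0.249.
PN = (p₁ − p₀)/p₁ = (0.728 − 0.249) / 0.728 ≈ 0.65797.
Attributable cases ≈ PN × (exposed cases) = 0.65797 × 2062 ≈ 1356.73.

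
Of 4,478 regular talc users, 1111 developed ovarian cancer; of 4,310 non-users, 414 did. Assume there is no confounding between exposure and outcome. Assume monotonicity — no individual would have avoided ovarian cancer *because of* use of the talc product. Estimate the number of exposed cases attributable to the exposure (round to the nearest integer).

p₁ = P(outcome | exposed) = 1111/4478 = 0.2481
p₀ = P(outcome | unexposed) = 414/4310 = 0.096056
PN = (p₁ − p₀)/p₁ = (0.2481 − 0.096056) / 0.2481 ≈ 0.61284.
Attributable cases ≈ PN × (exposed cases) = 0.61284 × 1111 ≈ 680.86.

about 681 cases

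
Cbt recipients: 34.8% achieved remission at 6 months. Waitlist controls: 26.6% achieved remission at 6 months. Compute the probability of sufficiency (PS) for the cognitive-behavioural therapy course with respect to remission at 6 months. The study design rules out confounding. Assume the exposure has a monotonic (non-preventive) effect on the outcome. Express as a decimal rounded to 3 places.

PS ≈ 0.112

p₁ = 0.348, p₀ = 0.266.
Under exogeneity and monotonicity, PS = (p₁ − p₀) / (1 − p₀).
PS = (0.348 − 0.266) / (1 − 0.266) = 0.082 / 0.734 ≈ 0.1117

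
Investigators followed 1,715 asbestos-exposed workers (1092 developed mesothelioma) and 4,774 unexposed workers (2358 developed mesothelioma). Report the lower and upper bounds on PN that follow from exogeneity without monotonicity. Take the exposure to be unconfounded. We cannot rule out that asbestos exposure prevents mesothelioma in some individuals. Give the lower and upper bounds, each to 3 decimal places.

0.224 ≤ PN ≤ 0.795

p₁ = P(outcome | exposed) = 1092/1715 = 0.63673
p₀ = P(outcome | unexposed) = 2358/4774 = 0.49393
Under exogeneity alone the bounds on PN are max{0,(p₁−p₀)/p₁} ≤ PN ≤ min{1,(1−p₀)/p₁}.
  lower = (p₁ − p₀)/p₁ = 0.14281 / 0.63673 ≈ 0.2243
  upper = min{1, (1 − p₀)/p₁} = 0.50607 / 0.63673 ≈ 0.7948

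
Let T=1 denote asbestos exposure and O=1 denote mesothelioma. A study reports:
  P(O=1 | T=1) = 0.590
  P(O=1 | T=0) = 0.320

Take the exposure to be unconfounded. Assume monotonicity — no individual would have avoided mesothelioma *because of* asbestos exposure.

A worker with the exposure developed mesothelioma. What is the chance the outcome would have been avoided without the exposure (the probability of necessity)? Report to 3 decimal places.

Let p₁ = 0.59, p₀ = 0.32.
Under exogeneity and monotonicity, PN = (p₁ − p₀) / p₁.
PN = (0.59 − 0.32) / 0.59 = 0.27 / 0.59 ≈ 0.4576

PN ≈ 0.458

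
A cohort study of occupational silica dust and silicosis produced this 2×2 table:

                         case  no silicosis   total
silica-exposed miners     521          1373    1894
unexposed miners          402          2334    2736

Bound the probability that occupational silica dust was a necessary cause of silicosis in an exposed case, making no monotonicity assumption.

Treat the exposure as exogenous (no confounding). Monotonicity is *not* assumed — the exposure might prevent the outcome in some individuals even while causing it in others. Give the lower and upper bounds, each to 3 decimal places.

p₁ = P(outcome | exposed) = 521/1894 = 0.27508
p₀ = P(outcome | unexposed) = 402/2736 = 0.14693
Under exogeneity alone the bounds on PN are max{0,(p₁−p₀)/p₁} ≤ PN ≤ min{1,(1−p₀)/p₁}.
  lower = (p₁ − p₀)/p₁ = 0.12815 / 0.27508 ≈ 0.4659
  upper = min{1, (1 − p₀)/p₁} = 0.85307 / 0.27508 ≈ 3.1012 → capped at 1

0.466 ≤ PN ≤ 1.000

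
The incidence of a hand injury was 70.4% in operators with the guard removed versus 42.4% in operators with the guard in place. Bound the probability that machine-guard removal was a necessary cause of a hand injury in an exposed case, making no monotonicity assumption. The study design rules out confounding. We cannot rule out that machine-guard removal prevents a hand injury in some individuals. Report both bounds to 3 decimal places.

p₁ = 0.704, p₀ = 0.424.
Under exogeneity alone the bounds on PN are max{0,(p₁−p₀)/p₁} ≤ PN ≤ min{1,(1−p₀)/p₁}.
  lower = (p₁ − p₀)/p₁ = 0.28 / 0.704 ≈ 0.3977
  upper = min{1, (1 − p₀)/p₁} = 0.576 / 0.704 ≈ 0.8182

0.398 ≤ PN ≤ 0.818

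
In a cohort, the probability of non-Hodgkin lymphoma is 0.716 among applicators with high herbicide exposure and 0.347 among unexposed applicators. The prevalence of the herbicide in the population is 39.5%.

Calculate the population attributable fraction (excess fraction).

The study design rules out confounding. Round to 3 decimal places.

PAF ≈ 0.296

Let p₁ = 0.716, p₀ = 0.347.
Overall risk P(Y=1) = π·p₁ + (1−π)·p₀ = 0.395×0.716 + 0.605×0.347 = 0.49275.
Under exogeneity, PAF = [P(Y=1) − p₀] / P(Y=1).
PAF = (0.49275 − 0.347) / 0.49275 ≈ 0.2958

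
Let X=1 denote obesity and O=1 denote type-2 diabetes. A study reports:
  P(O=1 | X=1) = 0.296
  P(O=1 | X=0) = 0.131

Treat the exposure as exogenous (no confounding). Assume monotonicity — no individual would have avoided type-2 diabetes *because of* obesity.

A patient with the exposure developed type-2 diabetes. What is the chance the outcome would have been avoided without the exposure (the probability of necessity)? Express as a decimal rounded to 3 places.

PN ≈ 0.557

Let p₁ = 0.296, p₀ = 0.131.
Under exogeneity and monotonicity, PN = (p₁ − p₀) / p₁.
PN = (0.296 − 0.131) / 0.296 = 0.165 / 0.296 ≈ 0.5574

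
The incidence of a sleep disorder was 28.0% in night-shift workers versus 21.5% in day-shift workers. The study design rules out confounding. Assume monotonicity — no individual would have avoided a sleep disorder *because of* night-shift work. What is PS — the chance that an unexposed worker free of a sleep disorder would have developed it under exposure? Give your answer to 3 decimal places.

PS ≈ 0.083

p₁ = 0.28, p₀ = 0.215.
Under exogeneity and monotonicity, PS = (p₁ − p₀) / (1 − p₀).
PS = (0.28 − 0.215) / (1 − 0.215) = 0.065 / 0.785 ≈ 0.0828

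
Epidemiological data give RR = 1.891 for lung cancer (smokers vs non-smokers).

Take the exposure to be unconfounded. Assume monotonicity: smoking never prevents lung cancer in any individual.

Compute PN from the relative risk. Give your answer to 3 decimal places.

PN ≈ 0.471

Under exogeneity and monotonicity, PN = (RR − 1) / RR = 1 − 1/RR.
PN = (1.891 − 1) / 1.891 = 0.891 / 1.891 ≈ 0.4712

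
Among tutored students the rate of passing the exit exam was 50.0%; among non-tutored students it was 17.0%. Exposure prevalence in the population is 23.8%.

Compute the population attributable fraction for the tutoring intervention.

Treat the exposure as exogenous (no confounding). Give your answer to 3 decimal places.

PAF ≈ 0.316

p₁ = 0.5, p₀ = 0.17.
Overall risk P(Y=1) = π·p₁ + (1−π)·p₀ = 0.238×0.5 + 0.762×0.17 = 0.24854.
Under exogeneity, PAF = [P(Y=1) − p₀] / P(Y=1).
PAF = (0.24854 − 0.17) / 0.24854 ≈ 0.3160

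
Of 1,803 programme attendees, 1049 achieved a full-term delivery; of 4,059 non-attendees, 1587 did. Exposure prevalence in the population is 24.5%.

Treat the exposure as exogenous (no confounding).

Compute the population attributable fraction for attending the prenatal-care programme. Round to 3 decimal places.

p₁ = P(outcome | exposed) = 1049/1803 = 0.58181
p₀ = P(outcome | unexposed) = 1587/4059 = 0.39098
Overall risk P(Y=1) = π·p₁ + (1−π)·p₀ = 0.245×0.58181 + 0.755×0.39098 = 0.43774.
Under exogeneity, PAF = [P(Y=1) − p₀] / P(Y=1).
PAF = (0.43774 − 0.39098) / 0.43774 ≈ 0.1068

PAF ≈ 0.107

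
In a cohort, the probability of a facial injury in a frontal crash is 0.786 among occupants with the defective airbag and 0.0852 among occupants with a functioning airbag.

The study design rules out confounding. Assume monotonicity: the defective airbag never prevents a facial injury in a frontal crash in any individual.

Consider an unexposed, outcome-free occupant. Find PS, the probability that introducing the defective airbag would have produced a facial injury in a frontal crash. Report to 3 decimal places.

PS ≈ 0.766

Let p₁ = 0.786, p₀ = 0.0852.
Under exogeneity and monotonicity, PS = (p₁ − p₀) / (1 − p₀).
PS = (0.786 − 0.0852) / (1 − 0.0852) = 0.7008 / 0.9148 ≈ 0.7661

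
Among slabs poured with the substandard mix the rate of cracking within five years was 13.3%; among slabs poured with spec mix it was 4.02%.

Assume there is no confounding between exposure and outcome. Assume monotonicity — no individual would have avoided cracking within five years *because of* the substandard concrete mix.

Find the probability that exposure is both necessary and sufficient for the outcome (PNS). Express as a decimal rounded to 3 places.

p₁ = 0.133, p₀ = 0.0402.
Under exogeneity and monotonicity, PNS = p₁ − p₀.
PNS = 0.133 − 0.0402 = 0.0928

PNS ≈ 0.093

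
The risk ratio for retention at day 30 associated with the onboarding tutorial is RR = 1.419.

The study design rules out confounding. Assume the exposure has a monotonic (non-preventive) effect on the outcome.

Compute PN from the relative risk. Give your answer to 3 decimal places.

Under exogeneity and monotonicity, PN = (RR − 1) / RR = 1 − 1/RR.
PN = (1.419 − 1) / 1.419 = 0.419 / 1.419 ≈ 0.2953

PN ≈ 0.295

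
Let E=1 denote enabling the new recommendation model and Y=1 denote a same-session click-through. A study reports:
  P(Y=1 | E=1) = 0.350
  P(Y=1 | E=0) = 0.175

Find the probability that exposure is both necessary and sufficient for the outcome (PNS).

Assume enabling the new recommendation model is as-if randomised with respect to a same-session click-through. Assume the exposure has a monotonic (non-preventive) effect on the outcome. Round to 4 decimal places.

Let p₁ = 0.35, p₀ = 0.175.
Under exogeneity and monotonicity, PNS = p₁ − p₀.
PNS = 0.35 − 0.175 = 0.175

PNS ≈ 0.1750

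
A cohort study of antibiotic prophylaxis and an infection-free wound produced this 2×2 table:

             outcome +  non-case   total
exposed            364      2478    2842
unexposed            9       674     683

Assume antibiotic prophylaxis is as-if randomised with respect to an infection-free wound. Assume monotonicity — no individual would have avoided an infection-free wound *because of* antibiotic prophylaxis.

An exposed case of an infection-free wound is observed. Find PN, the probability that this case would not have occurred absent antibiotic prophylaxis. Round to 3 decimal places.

PN ≈ 0.897

p₁ = P(outcome | exposed) = 364/2842 = 0.12808
p₀ = P(outcome | unexposed) = 9/683 = 0.013177
Under exogeneity and monotonicity, PN = (p₁ − p₀)/p₁.
PN = (0.12808 − 0.013177) / 0.12808 ≈ 0.8971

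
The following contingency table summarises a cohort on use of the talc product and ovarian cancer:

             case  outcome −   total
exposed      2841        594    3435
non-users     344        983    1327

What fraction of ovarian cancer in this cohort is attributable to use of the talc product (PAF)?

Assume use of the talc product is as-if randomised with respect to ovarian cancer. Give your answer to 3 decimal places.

p₁ = P(outcome | exposed) = 2841/3435 = 0.82707
p₀ = P(outcome | unexposed) = 344/1327 = 0.25923
Exposure prevalence π = 3435/4762 = 0.72134; overall risk P(Y=1) = 0.66884.
Under exogeneity, PAF = [P(Y=1) − p₀]/P(Y=1).
PAF = (0.66884 − 0.25923) / 0.66884 ≈ 0.6124

PAF ≈ 0.612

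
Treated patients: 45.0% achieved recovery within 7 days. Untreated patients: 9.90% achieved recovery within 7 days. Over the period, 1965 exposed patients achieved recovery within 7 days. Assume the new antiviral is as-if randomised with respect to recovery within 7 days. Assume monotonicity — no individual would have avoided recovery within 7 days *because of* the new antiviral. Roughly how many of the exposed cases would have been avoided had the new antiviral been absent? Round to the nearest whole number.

about 1533 cases

p₁ = 0.45, p₀ = 0.099.
PN = (p₁ − p₀)/p₁ = (0.45 − 0.099) / 0.45 ≈ 0.78000.
Attributable cases ≈ PN × (exposed cases) = 0.78000 × 1965 ≈ 1532.70.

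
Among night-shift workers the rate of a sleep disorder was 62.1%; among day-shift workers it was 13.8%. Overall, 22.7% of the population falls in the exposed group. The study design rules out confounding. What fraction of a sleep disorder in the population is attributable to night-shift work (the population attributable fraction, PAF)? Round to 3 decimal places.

PAF ≈ 0.443

p₁ = 0.621, p₀ = 0.138.
Overall risk P(Y=1) = π·p₁ + (1−π)·p₀ = 0.227×0.621 + 0.773×0.138 = 0.24764.
Under exogeneity, PAF = [P(Y=1) − p₀] / P(Y=1).
PAF = (0.24764 − 0.138) / 0.24764 ≈ 0.4427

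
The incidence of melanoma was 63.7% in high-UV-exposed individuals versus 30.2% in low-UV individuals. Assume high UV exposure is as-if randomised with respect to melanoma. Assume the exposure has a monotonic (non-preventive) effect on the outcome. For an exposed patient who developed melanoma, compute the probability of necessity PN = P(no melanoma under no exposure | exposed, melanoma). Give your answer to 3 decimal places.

p₁ = 0.637, p₀ = 0.302.
Under exogeneity and monotonicity, PN = (p₁ − p₀) / p₁.
PN = (0.637 − 0.302) / 0.637 = 0.335 / 0.637 ≈ 0.5259

PN ≈ 0.526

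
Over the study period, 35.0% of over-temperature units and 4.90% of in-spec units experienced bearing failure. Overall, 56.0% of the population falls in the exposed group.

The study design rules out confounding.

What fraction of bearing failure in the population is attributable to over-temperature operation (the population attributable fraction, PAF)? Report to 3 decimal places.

p₁ = 0.35, p₀ = 0.049.
Overall risk P(Y=1) = π·p₁ + (1−π)·p₀ = 0.56×0.35 + 0.44×0.049 = 0.21756.
Under exogeneity, PAF = [P(Y=1) − p₀] / P(Y=1).
PAF = (0.21756 − 0.049) / 0.21756 ≈ 0.7748

PAF ≈ 0.775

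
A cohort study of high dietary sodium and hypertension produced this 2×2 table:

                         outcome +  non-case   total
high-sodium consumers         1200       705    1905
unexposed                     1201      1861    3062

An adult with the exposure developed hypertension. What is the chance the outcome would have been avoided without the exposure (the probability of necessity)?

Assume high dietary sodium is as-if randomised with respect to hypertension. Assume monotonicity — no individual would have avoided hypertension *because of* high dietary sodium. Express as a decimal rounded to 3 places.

PN ≈ 0.377

p₁ = P(outcome | exposed) = 1200/1905 = 0.62992
p₀ = P(outcome | unexposed) = 1201/3062 = 0.39223
Under exogeneity and monotonicity, PN = (p₁ − p₀)/p₁.
PN = (0.62992 − 0.39223) / 0.62992 ≈ 0.3773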